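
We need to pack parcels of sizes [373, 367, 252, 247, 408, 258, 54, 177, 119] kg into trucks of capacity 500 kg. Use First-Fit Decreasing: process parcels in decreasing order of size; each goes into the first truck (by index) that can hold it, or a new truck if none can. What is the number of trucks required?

5

Sorted descending: 408, 373, 367, 258, 252, 247, 177, 119, 54.
Put 408 kg in truck 1; 92 kg remain.
Put 373 kg in truck 2; 127 kg remain.
Put 367 kg in truck 3; 133 kg remain.
Put 258 kg in truck 4; 242 kg remain.
Put 252 kg in truck 5; 248 kg remain.
Put 247 kg in truck 5; 1 kg remain.
Put 177 kg in truck 4; 65 kg remain.
Put 119 kg in truck 2; 8 kg remain.
Put 54 kg in truck 1; 38 kg remain.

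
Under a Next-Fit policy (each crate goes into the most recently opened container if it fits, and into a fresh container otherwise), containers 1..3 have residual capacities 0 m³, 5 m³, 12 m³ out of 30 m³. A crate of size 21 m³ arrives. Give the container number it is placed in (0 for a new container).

Next-Fit only looks at container 3, which has 12 m³ free.
21 m³ does not fit, so a new container is opened.

0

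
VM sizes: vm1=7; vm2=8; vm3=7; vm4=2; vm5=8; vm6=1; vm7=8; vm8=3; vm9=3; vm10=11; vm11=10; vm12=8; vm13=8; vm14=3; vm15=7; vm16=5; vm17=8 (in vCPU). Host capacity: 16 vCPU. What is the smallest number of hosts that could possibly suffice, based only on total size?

Total size = 7 + 8 + 7 + 2 + 8 + 1 + 8 + 3 + 3 + 11 + 10 + 8 + 8 + 3 + 7 + 5 + 8 = 107 vCPU.
⌈107 / 16⌉ = 7.

7 hosts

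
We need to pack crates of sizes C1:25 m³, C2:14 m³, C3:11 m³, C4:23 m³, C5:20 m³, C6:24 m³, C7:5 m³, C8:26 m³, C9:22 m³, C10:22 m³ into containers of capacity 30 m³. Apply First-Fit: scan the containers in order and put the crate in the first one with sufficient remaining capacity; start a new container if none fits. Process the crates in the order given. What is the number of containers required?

8 containers

Put C1 (25 m³) in container 1; 5 m³ remain.
Put C2 (14 m³) in container 2; 16 m³ remain.
Put C3 (11 m³) in container 2; 5 m³ remain.
Put C4 (23 m³) in container 3; 7 m³ remain.
Put C5 (20 m³) in container 4; 10 m³ remain.
Put C6 (24 m³) in container 5; 6 m³ remain.
Put C7 (5 m³) in container 1; 0 m³ remain.
Put C8 (26 m³) in container 6; 4 m³ remain.
Put C9 (22 m³) in container 7; 8 m³ remain.
Put C10 (22 m³) in container 8; 8 m³ remain.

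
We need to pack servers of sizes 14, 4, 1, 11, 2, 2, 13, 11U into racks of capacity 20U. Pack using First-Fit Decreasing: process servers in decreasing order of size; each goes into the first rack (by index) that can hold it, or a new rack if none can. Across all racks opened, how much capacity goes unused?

22

Sorted descending: 14, 13, 11, 11, 4, 2, 2, 1.
Put 14U in rack 1; 6U remain.
Put 13U in rack 2; 7U remain.
Put 11U in rack 3; 9U remain.
Put 11U in rack 4; 9U remain.
Put 4U in rack 1; 2U remain.
Put 2U in rack 1; 0U remain.
Put 2U in rack 2; 5U remain.
Put 1U in rack 2; 4U remain.
4 racks × 20U = 80U; used 58U; unused 22U.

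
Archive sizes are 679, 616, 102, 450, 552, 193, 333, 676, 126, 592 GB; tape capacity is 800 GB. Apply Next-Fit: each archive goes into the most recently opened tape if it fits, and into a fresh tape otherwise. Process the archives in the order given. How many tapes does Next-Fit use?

7 tapes

tape 1: place 679 GB, 121 GB left
tape 2: place 616 GB, 184 GB left
tape 2: place 102 GB, 82 GB left
tape 3: place 450 GB, 350 GB left
tape 4: place 552 GB, 248 GB left
tape 4: place 193 GB, 55 GB left
tape 5: place 333 GB, 467 GB left
tape 6: place 676 GB, 124 GB left
tape 7: place 126 GB, 674 GB left
tape 7: place 592 GB, 82 GB left
Final tapes: [679] [616,102] [450] [552,193] [333] [676] [126,592].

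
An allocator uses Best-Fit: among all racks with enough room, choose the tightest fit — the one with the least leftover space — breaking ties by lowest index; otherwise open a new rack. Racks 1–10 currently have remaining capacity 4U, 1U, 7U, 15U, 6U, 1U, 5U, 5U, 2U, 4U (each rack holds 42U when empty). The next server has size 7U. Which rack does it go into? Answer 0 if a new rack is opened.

Racks with room: rack 3 (7U), rack 4 (15U).
Tightest fit is rack 3 with 7U free.

3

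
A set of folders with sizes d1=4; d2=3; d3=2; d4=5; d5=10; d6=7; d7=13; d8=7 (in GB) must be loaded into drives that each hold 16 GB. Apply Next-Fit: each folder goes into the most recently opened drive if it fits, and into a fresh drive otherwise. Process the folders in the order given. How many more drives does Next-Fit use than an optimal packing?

1

Next-Fit: [4,3,2,5] [10] [7] [13] [7] → 5 drives.
Total size 51 GB; any packing needs at least ⌈51/16⌉ = 4 drives.
An optimal packing achieves that bound: [13,3] [10,5] [7,7,2] [4] → 4 drives.
Excess: 5 − 4 = 1.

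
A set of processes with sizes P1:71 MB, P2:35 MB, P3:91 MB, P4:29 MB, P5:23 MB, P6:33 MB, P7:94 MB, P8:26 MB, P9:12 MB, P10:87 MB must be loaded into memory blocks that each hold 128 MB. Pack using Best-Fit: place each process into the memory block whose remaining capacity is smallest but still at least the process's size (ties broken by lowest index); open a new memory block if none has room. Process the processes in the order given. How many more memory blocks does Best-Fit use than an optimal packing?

Best-Fit: [71,35,12] [91,29] [23,33] [94,26] [87] → 5 memory blocks.
Total size 501 MB; any packing needs at least ⌈501/128⌉ = 4 memory blocks.
An optimal packing achieves that bound: [94,33] [91,35] [87,29,12] [71,26,23] → 4 memory blocks.
Excess: 5 − 4 = 1.

1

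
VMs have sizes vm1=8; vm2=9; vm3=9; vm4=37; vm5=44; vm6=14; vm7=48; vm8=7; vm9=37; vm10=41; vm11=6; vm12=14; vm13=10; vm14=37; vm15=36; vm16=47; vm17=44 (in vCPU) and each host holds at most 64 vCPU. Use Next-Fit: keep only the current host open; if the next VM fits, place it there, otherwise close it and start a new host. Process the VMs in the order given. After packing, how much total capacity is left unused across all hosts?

128

Put vm1 (8 vCPU) in host 1; 56 vCPU remain.
Put vm2 (9 vCPU) in host 1; 47 vCPU remain.
Put vm3 (9 vCPU) in host 1; 38 vCPU remain.
Put vm4 (37 vCPU) in host 1; 1 vCPU remain.
Put vm5 (44 vCPU) in host 2; 20 vCPU remain.
Put vm6 (14 vCPU) in host 2; 6 vCPU remain.
Put vm7 (48 vCPU) in host 3; 16 vCPU remain.
Put vm8 (7 vCPU) in host 3; 9 vCPU remain.
Put vm9 (37 vCPU) in host 4; 27 vCPU remain.
Put vm10 (41 vCPU) in host 5; 23 vCPU remain.
Put vm11 (6 vCPU) in host 5; 17 vCPU remain.
Put vm12 (14 vCPU) in host 5; 3 vCPU remain.
Put vm13 (10 vCPU) in host 6; 54 vCPU remain.
Put vm14 (37 vCPU) in host 6; 17 vCPU remain.
Put vm15 (36 vCPU) in host 7; 28 vCPU remain.
Put vm16 (47 vCPU) in host 8; 17 vCPU remain.
Put vm17 (44 vCPU) in host 9; 20 vCPU remain.
9 hosts × 64 vCPU = 576 vCPU; used 448 vCPU; unused 128 vCPU.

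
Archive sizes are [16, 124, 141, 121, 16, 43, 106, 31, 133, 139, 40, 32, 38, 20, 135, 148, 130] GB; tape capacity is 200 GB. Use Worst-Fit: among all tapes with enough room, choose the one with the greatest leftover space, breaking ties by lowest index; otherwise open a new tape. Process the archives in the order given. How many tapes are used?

9

Put 16 GB in tape 1; 184 GB remain.
Put 124 GB in tape 1; 60 GB remain.
Put 141 GB in tape 2; 59 GB remain.
Put 121 GB in tape 3; 79 GB remain.
Put 16 GB in tape 3; 63 GB remain.
Put 43 GB in tape 3; 20 GB remain.
Put 106 GB in tape 4; 94 GB remain.
Put 31 GB in tape 4; 63 GB remain.
Put 133 GB in tape 5; 67 GB remain.
Put 139 GB in tape 6; 61 GB remain.
Put 40 GB in tape 5; 27 GB remain.
Put 32 GB in tape 4; 31 GB remain.
Put 38 GB in tape 6; 23 GB remain.
Put 20 GB in tape 1; 40 GB remain.
Put 135 GB in tape 7; 65 GB remain.
Put 148 GB in tape 8; 52 GB remain.
Put 130 GB in tape 9; 70 GB remain.
Final tapes: [16,124,20] [141] [121,16,43] [106,31,32] [133,40] [139,38] [135] [148] [130].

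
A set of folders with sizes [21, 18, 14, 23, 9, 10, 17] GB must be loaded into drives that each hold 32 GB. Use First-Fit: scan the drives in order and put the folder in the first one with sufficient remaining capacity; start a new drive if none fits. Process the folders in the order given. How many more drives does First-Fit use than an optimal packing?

First-Fit: [21,9] [18,14] [23] [10,17] → 4 drives.
Total size 112 GB; any packing needs at least ⌈112/32⌉ = 4 drives.
So 4 is already optimal.

0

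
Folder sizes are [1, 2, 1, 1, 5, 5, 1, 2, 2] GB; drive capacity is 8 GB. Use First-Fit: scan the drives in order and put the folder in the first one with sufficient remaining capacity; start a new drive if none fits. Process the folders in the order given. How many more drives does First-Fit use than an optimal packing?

0

First-Fit: [1,2,1,1,1,2] [5,2] [5] → 3 drives.
Total size 20 GB; any packing needs at least ⌈20/8⌉ = 3 drives.
So 3 is already optimal.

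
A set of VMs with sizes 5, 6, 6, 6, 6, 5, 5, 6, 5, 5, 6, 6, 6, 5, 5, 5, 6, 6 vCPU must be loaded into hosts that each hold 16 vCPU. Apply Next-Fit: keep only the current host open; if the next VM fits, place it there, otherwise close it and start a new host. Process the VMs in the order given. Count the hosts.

Put 5 vCPU in host 1; 11 vCPU remain.
Put 6 vCPU in host 1; 5 vCPU remain.
Put 6 vCPU in host 2; 10 vCPU remain.
Put 6 vCPU in host 2; 4 vCPU remain.
Put 6 vCPU in host 3; 10 vCPU remain.
Put 5 vCPU in host 3; 5 vCPU remain.
Put 5 vCPU in host 3; 0 vCPU remain.
Put 6 vCPU in host 4; 10 vCPU remain.
Put 5 vCPU in host 4; 5 vCPU remain.
Put 5 vCPU in host 4; 0 vCPU remain.
Put 6 vCPU in host 5; 10 vCPU remain.
Put 6 vCPU in host 5; 4 vCPU remain.
Put 6 vCPU in host 6; 10 vCPU remain.
Put 5 vCPU in host 6; 5 vCPU remain.
Put 5 vCPU in host 6; 0 vCPU remain.
Put 5 vCPU in host 7; 11 vCPU remain.
Put 6 vCPU in host 7; 5 vCPU remain.
Put 6 vCPU in host 8; 10 vCPU remain.
Final hosts: [5,6] [6,6] [6,5,5] [6,5,5] [6,6] [6,5,5] [5,6] [6].

8 hosts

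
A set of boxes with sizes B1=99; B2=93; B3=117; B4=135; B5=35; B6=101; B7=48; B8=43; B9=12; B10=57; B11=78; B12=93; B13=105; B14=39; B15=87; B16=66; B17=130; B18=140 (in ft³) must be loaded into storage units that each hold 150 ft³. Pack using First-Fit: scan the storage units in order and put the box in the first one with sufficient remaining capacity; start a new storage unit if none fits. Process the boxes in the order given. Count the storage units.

B1 (99 ft³) → storage unit 1 (remaining 51 ft³)
B2 (93 ft³) → storage unit 2 (remaining 57 ft³)
B3 (117 ft³) → storage unit 3 (remaining 33 ft³)
B4 (135 ft³) → storage unit 4 (remaining 15 ft³)
B5 (35 ft³) → storage unit 1 (remaining 16 ft³)
B6 (101 ft³) → storage unit 5 (remaining 49 ft³)
B7 (48 ft³) → storage unit 2 (remaining 9 ft³)
B8 (43 ft³) → storage unit 5 (remaining 6 ft³)
B9 (12 ft³) → storage unit 1 (remaining 4 ft³)
B10 (57 ft³) → storage unit 6 (remaining 93 ft³)
B11 (78 ft³) → storage unit 6 (remaining 15 ft³)
B12 (93 ft³) → storage unit 7 (remaining 57 ft³)
B13 (105 ft³) → storage unit 8 (remaining 45 ft³)
B14 (39 ft³) → storage unit 7 (remaining 18 ft³)
B15 (87 ft³) → storage unit 9 (remaining 63 ft³)
B16 (66 ft³) → storage unit 10 (remaining 84 ft³)
B17 (130 ft³) → storage unit 11 (remaining 20 ft³)
B18 (140 ft³) → storage unit 12 (remaining 10 ft³)
Final storage units: [99,35,12] [93,48] [117] [135] [101,43] [57,78] [93,39] [105] [87] [66] [130] [140].

12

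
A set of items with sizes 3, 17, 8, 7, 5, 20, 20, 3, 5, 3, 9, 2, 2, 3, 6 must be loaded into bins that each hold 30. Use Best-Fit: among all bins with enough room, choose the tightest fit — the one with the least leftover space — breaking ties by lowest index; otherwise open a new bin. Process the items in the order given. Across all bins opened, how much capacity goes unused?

7

3 → bin 1 (remaining 27)
17 → bin 1 (remaining 10)
8 → bin 1 (remaining 2)
7 → bin 2 (remaining 23)
5 → bin 2 (remaining 18)
20 → bin 3 (remaining 10)
20 → bin 4 (remaining 10)
3 → bin 3 (remaining 7)
5 → bin 3 (remaining 2)
3 → bin 4 (remaining 7)
9 → bin 2 (remaining 9)
2 → bin 1 (remaining 0)
2 → bin 3 (remaining 0)
3 → bin 4 (remaining 4)
6 → bin 2 (remaining 3)
4 bins × 30 = 120; used 113; unused 7.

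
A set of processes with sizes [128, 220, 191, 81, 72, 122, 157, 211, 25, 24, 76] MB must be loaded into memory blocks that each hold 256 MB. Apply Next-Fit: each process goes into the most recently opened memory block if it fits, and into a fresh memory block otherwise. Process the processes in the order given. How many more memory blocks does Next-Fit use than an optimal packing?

2

Next-Fit: [128] [220] [191] [81,72] [122] [157] [211,25] [24,76] → 8 memory blocks.
Total size 1307 MB; any packing needs at least ⌈1307/256⌉ = 6 memory blocks.
An optimal packing achieves that bound: [220,25] [211,24] [191] [157,81] [128,122] [76,72] → 6 memory blocks.
Excess: 8 − 6 = 2.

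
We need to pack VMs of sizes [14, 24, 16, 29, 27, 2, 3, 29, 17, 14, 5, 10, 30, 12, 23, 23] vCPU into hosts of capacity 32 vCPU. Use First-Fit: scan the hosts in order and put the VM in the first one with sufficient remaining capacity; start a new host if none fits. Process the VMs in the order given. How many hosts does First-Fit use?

10 hosts

host 1: place 14 vCPU, 18 vCPU left
host 2: place 24 vCPU, 8 vCPU left
host 1: place 16 vCPU, 2 vCPU left
host 3: place 29 vCPU, 3 vCPU left
host 4: place 27 vCPU, 5 vCPU left
host 1: place 2 vCPU, 0 vCPU left
host 2: place 3 vCPU, 5 vCPU left
host 5: place 29 vCPU, 3 vCPU left
host 6: place 17 vCPU, 15 vCPU left
host 6: place 14 vCPU, 1 vCPU left
host 2: place 5 vCPU, 0 vCPU left
host 7: place 10 vCPU, 22 vCPU left
host 8: place 30 vCPU, 2 vCPU left
host 7: place 12 vCPU, 10 vCPU left
host 9: place 23 vCPU, 9 vCPU left
host 10: place 23 vCPU, 9 vCPU left
Final hosts: [14,16,2] [24,3,5] [29] [27] [29] [17,14] [10,12] [30] [23] [23].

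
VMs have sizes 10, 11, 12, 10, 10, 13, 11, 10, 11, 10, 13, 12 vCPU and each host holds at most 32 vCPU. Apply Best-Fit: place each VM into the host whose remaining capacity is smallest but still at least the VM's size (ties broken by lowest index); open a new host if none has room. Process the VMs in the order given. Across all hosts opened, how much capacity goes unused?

27

host 1: place 10 vCPU, 22 vCPU left
host 1: place 11 vCPU, 11 vCPU left
host 2: place 12 vCPU, 20 vCPU left
host 1: place 10 vCPU, 1 vCPU left
host 2: place 10 vCPU, 10 vCPU left
host 3: place 13 vCPU, 19 vCPU left
host 3: place 11 vCPU, 8 vCPU left
host 2: place 10 vCPU, 0 vCPU left
host 4: place 11 vCPU, 21 vCPU left
host 4: place 10 vCPU, 11 vCPU left
host 5: place 13 vCPU, 19 vCPU left
host 5: place 12 vCPU, 7 vCPU left
5 hosts × 32 vCPU = 160 vCPU; used 133 vCPU; unused 27 vCPU.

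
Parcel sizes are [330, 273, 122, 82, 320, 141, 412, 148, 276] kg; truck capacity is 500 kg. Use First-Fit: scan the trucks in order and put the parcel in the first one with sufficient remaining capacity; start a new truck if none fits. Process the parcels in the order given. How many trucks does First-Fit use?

truck 1: place 330 kg, 170 kg left
truck 2: place 273 kg, 227 kg left
truck 1: place 122 kg, 48 kg left
truck 2: place 82 kg, 145 kg left
truck 3: place 320 kg, 180 kg left
truck 2: place 141 kg, 4 kg left
truck 4: place 412 kg, 88 kg left
truck 3: place 148 kg, 32 kg left
truck 5: place 276 kg, 224 kg left

5 trucks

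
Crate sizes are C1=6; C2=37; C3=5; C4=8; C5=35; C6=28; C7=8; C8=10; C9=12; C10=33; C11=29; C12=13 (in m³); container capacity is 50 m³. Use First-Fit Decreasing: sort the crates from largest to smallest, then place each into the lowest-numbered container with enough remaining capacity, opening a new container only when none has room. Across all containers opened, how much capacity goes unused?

26

Sorted descending: 37, 35, 33, 29, 28, 13, 12, 10, 8, 8, 6, 5.
Put 37 m³ in container 1; 13 m³ remain.
Put 35 m³ in container 2; 15 m³ remain.
Put 33 m³ in container 3; 17 m³ remain.
Put 29 m³ in container 4; 21 m³ remain.
Put 28 m³ in container 5; 22 m³ remain.
Put 13 m³ in container 1; 0 m³ remain.
Put 12 m³ in container 2; 3 m³ remain.
Put 10 m³ in container 3; 7 m³ remain.
Put 8 m³ in container 4; 13 m³ remain.
Put 8 m³ in container 4; 5 m³ remain.
Put 6 m³ in container 3; 1 m³ remain.
Put 5 m³ in container 4; 0 m³ remain.
5 containers × 50 m³ = 250 m³; used 224 m³; unused 26 m³.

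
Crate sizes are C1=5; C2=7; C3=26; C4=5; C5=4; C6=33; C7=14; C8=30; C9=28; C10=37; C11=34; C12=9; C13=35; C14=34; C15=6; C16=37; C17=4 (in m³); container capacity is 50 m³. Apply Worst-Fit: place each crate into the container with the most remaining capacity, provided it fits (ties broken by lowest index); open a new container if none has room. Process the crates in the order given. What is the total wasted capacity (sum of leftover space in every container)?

C1 (5 m³) → container 1 (remaining 45 m³)
C2 (7 m³) → container 1 (remaining 38 m³)
C3 (26 m³) → container 1 (remaining 12 m³)
C4 (5 m³) → container 1 (remaining 7 m³)
C5 (4 m³) → container 1 (remaining 3 m³)
C6 (33 m³) → container 2 (remaining 17 m³)
C7 (14 m³) → container 2 (remaining 3 m³)
C8 (30 m³) → container 3 (remaining 20 m³)
C9 (28 m³) → container 4 (remaining 22 m³)
C10 (37 m³) → container 5 (remaining 13 m³)
C11 (34 m³) → container 6 (remaining 16 m³)
C12 (9 m³) → container 4 (remaining 13 m³)
C13 (35 m³) → container 7 (remaining 15 m³)
C14 (34 m³) → container 8 (remaining 16 m³)
C15 (6 m³) → container 3 (remaining 14 m³)
C16 (37 m³) → container 9 (remaining 13 m³)
C17 (4 m³) → container 6 (remaining 12 m³)
9 containers × 50 m³ = 450 m³; used 348 m³; unused 102 m³.

102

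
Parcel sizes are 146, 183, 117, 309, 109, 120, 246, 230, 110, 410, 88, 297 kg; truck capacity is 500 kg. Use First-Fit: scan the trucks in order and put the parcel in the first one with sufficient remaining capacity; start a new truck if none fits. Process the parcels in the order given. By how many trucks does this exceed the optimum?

First-Fit: [146,183,117] [309,109] [120,246,110] [230,88] [410] [297] → 6 trucks.
Total size 2365 kg; any packing needs at least ⌈2365/500⌉ = 5 trucks.
An optimal packing achieves that bound: [410,88] [309,183] [297,146] [246,230] [120,117,110,109] → 5 trucks.
Excess: 6 − 5 = 1.

1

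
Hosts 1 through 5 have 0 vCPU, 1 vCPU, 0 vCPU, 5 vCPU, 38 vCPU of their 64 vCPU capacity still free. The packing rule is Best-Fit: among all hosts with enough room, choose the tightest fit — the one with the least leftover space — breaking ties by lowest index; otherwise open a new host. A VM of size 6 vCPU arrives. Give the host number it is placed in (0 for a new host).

Hosts with room: host 5 (38 vCPU).
Tightest fit is host 5 with 38 vCPU free.

5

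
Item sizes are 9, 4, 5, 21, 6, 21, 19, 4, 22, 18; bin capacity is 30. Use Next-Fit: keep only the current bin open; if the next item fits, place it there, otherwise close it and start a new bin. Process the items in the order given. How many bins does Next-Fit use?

9 → bin 1 (remaining 21)
4 → bin 1 (remaining 17)
5 → bin 1 (remaining 12)
21 → bin 2 (remaining 9)
6 → bin 2 (remaining 3)
21 → bin 3 (remaining 9)
19 → bin 4 (remaining 11)
4 → bin 4 (remaining 7)
22 → bin 5 (remaining 8)
18 → bin 6 (remaining 12)

6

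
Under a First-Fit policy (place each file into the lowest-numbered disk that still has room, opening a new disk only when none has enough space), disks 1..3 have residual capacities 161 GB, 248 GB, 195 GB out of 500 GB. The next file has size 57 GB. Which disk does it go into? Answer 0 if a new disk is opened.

Disks with room: disk 1 (161 GB), disk 2 (248 GB), disk 3 (195 GB).
The first with room is disk 1.

1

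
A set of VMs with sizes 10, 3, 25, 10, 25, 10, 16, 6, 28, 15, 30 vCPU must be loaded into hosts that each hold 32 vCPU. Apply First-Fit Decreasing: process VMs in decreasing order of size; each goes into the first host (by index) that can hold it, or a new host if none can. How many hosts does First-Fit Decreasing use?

6

Sorted descending: 30, 28, 25, 25, 16, 15, 10, 10, 10, 6, 3.
host 1: place 30 vCPU, 2 vCPU left
host 2: place 28 vCPU, 4 vCPU left
host 3: place 25 vCPU, 7 vCPU left
host 4: place 25 vCPU, 7 vCPU left
host 5: place 16 vCPU, 16 vCPU left
host 5: place 15 vCPU, 1 vCPU left
host 6: place 10 vCPU, 22 vCPU left
host 6: place 10 vCPU, 12 vCPU left
host 6: place 10 vCPU, 2 vCPU left
host 3: place 6 vCPU, 1 vCPU left
host 2: place 3 vCPU, 1 vCPU left
Final hosts: [30] [28,3] [25,6] [25] [16,15] [10,10,10].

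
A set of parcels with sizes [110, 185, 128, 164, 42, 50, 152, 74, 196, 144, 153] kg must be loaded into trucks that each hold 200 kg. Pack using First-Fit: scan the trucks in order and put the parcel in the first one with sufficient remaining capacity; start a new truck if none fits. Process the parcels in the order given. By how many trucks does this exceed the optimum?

First-Fit: [110,42] [185] [128,50] [164] [152] [74] [196] [144] [153] → 9 trucks.
8 parcels exceed 100 kg (half the capacity), and no two of those can share a truck, so at least 8 trucks are needed.
An optimal packing achieves that bound: [196] [185] [164] [153,42] [152] [144,50] [128] [110,74] → 8 trucks.
Excess: 9 − 8 = 1.

1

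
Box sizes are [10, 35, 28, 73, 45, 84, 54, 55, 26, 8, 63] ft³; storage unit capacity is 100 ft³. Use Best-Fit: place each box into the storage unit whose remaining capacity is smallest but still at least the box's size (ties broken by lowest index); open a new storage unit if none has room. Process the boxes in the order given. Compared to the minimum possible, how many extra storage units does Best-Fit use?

Best-Fit: [10,35,28,26] [73] [45,54] [84,8] [55] [63] → 6 storage units.
Total size 481 ft³; any packing needs at least ⌈481/100⌉ = 5 storage units.
An optimal packing achieves that bound: [84,10] [73,26] [63,35] [55,45] [54,28,8] → 5 storage units.
Excess: 6 − 5 = 1.

1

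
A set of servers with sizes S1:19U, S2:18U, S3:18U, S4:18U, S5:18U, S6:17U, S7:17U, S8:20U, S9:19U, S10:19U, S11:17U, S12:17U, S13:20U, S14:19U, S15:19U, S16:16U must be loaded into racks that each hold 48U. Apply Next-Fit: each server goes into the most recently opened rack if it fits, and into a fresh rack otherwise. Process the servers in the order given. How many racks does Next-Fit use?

8

Put S1 (19U) in rack 1; 29U remain.
Put S2 (18U) in rack 1; 11U remain.
Put S3 (18U) in rack 2; 30U remain.
Put S4 (18U) in rack 2; 12U remain.
Put S5 (18U) in rack 3; 30U remain.
Put S6 (17U) in rack 3; 13U remain.
Put S7 (17U) in rack 4; 31U remain.
Put S8 (20U) in rack 4; 11U remain.
Put S9 (19U) in rack 5; 29U remain.
Put S10 (19U) in rack 5; 10U remain.
Put S11 (17U) in rack 6; 31U remain.
Put S12 (17U) in rack 6; 14U remain.
Put S13 (20U) in rack 7; 28U remain.
Put S14 (19U) in rack 7; 9U remain.
Put S15 (19U) in rack 8; 29U remain.
Put S16 (16U) in rack 8; 13U remain.
Final racks: [19,18] [18,18] [18,17] [17,20] [19,19] [17,17] [20,19] [19,16].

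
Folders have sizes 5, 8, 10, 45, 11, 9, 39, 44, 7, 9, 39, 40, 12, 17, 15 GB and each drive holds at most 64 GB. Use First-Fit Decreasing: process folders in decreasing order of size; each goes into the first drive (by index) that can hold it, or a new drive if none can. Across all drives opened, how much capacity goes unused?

10

Sorted descending: 45, 44, 40, 39, 39, 17, 15, 12, 11, 10, 9, 9, 8, 7, 5.
45 GB → drive 1 (remaining 19 GB)
44 GB → drive 2 (remaining 20 GB)
40 GB → drive 3 (remaining 24 GB)
39 GB → drive 4 (remaining 25 GB)
39 GB → drive 5 (remaining 25 GB)
17 GB → drive 1 (remaining 2 GB)
15 GB → drive 2 (remaining 5 GB)
12 GB → drive 3 (remaining 12 GB)
11 GB → drive 3 (remaining 1 GB)
10 GB → drive 4 (remaining 15 GB)
9 GB → drive 4 (remaining 6 GB)
9 GB → drive 5 (remaining 16 GB)
8 GB → drive 5 (remaining 8 GB)
7 GB → drive 5 (remaining 1 GB)
5 GB → drive 2 (remaining 0 GB)
5 drives × 64 GB = 320 GB; used 310 GB; unused 10 GB.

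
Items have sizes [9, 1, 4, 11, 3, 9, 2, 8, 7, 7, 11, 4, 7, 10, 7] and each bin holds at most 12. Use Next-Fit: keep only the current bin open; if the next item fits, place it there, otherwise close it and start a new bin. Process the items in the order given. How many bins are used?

bin 1: place 9, 3 left
bin 1: place 1, 2 left
bin 2: place 4, 8 left
bin 3: place 11, 1 left
bin 4: place 3, 9 left
bin 4: place 9, 0 left
bin 5: place 2, 10 left
bin 5: place 8, 2 left
bin 6: place 7, 5 left
bin 7: place 7, 5 left
bin 8: place 11, 1 left
bin 9: place 4, 8 left
bin 9: place 7, 1 left
bin 10: place 10, 2 left
bin 11: place 7, 5 left
Final bins: [9,1] [4] [11] [3,9] [2,8] [7] [7] [11] [4,7] [10] [7].

11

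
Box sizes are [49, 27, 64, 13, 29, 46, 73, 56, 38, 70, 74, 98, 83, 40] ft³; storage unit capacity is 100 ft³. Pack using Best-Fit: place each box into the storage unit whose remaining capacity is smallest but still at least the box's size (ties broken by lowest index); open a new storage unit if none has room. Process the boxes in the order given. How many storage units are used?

9

49 ft³ → storage unit 1 (remaining 51 ft³)
27 ft³ → storage unit 1 (remaining 24 ft³)
64 ft³ → storage unit 2 (remaining 36 ft³)
13 ft³ → storage unit 1 (remaining 11 ft³)
29 ft³ → storage unit 2 (remaining 7 ft³)
46 ft³ → storage unit 3 (remaining 54 ft³)
73 ft³ → storage unit 4 (remaining 27 ft³)
56 ft³ → storage unit 5 (remaining 44 ft³)
38 ft³ → storage unit 5 (remaining 6 ft³)
70 ft³ → storage unit 6 (remaining 30 ft³)
74 ft³ → storage unit 7 (remaining 26 ft³)
98 ft³ → storage unit 8 (remaining 2 ft³)
83 ft³ → storage unit 9 (remaining 17 ft³)
40 ft³ → storage unit 3 (remaining 14 ft³)
Final storage units: [49,27,13] [64,29] [46,40] [73] [56,38] [70] [74] [98] [83].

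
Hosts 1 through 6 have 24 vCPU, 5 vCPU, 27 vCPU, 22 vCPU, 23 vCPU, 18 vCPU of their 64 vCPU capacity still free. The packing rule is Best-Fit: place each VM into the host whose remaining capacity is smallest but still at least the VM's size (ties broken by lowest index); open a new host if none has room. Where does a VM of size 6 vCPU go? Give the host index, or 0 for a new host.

6

Hosts with room: host 1 (24 vCPU), host 3 (27 vCPU), host 4 (22 vCPU), host 5 (23 vCPU), host 6 (18 vCPU).
Tightest fit is host 6 with 18 vCPU free.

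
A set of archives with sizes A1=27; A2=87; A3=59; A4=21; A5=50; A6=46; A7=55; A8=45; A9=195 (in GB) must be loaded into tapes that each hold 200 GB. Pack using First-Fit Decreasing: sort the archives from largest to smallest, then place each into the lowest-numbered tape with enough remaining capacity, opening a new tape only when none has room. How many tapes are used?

Sorted descending: 195, 87, 59, 55, 50, 46, 45, 27, 21.
Put 195 GB in tape 1; 5 GB remain.
Put 87 GB in tape 2; 113 GB remain.
Put 59 GB in tape 2; 54 GB remain.
Put 55 GB in tape 3; 145 GB remain.
Put 50 GB in tape 2; 4 GB remain.
Put 46 GB in tape 3; 99 GB remain.
Put 45 GB in tape 3; 54 GB remain.
Put 27 GB in tape 3; 27 GB remain.
Put 21 GB in tape 3; 6 GB remain.

3 tapes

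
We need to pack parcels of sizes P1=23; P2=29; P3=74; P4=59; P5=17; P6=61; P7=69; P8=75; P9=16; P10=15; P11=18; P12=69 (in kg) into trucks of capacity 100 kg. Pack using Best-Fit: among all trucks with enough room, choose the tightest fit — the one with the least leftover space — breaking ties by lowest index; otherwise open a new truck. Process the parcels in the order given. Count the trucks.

P1 (23 kg) → truck 1 (remaining 77 kg)
P2 (29 kg) → truck 1 (remaining 48 kg)
P3 (74 kg) → truck 2 (remaining 26 kg)
P4 (59 kg) → truck 3 (remaining 41 kg)
P5 (17 kg) → truck 2 (remaining 9 kg)
P6 (61 kg) → truck 4 (remaining 39 kg)
P7 (69 kg) → truck 5 (remaining 31 kg)
P8 (75 kg) → truck 6 (remaining 25 kg)
P9 (16 kg) → truck 6 (remaining 9 kg)
P10 (15 kg) → truck 5 (remaining 16 kg)
P11 (18 kg) → truck 4 (remaining 21 kg)
P12 (69 kg) → truck 7 (remaining 31 kg)
Final trucks: [23,29] [74,17] [59] [61,18] [69,15] [75,16] [69].

7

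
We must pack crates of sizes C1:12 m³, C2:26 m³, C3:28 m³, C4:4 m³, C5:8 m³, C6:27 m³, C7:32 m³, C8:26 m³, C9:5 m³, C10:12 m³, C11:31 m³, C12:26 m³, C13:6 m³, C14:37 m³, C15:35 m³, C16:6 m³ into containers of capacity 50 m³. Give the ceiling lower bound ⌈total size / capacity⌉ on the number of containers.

7

Total size = 12 + 26 + 28 + 4 + 8 + 27 + 32 + 26 + 5 + 12 + 31 + 26 + 6 + 37 + 35 + 6 = 321 m³.
⌈321 / 50⌉ = 7.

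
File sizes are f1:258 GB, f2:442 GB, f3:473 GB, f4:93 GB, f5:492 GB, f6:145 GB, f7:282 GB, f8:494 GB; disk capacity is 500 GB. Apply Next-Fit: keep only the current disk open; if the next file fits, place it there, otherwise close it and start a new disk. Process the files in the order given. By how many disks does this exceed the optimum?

Next-Fit: [258] [442] [473] [93] [492] [145,282] [494] → 7 disks.
Total size 2679 GB; any packing needs at least ⌈2679/500⌉ = 6 disks.
An optimal packing achieves that bound: [494] [492] [473] [442] [282,145] [258,93] → 6 disks.
Excess: 7 − 6 = 1.

1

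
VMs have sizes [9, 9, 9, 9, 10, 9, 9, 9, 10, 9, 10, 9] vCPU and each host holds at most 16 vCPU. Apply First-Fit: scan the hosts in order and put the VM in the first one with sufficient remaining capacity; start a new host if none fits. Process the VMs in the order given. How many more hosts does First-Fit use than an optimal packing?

First-Fit: [9] [9] [9] [9] [10] [9] [9] [9] [10] [9] [10] [9] → 12 hosts.
12 VMs exceed 8 vCPU (half the capacity), and no two of those can share a host, so at least 12 hosts are needed.
So 12 is already optimal.

0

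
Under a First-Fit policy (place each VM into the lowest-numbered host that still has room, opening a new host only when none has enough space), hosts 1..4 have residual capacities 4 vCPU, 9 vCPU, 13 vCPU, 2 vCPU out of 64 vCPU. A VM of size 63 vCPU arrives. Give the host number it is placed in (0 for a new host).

No host has ≥ 63 vCPU free, so a new host is opened.

0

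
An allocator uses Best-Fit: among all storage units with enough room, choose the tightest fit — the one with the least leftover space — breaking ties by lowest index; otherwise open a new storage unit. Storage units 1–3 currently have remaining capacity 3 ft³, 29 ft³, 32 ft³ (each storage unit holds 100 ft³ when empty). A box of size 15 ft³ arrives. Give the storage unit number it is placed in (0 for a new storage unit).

Storage units with room: storage unit 2 (29 ft³), storage unit 3 (32 ft³).
Tightest fit is storage unit 2 with 29 ft³ free.

2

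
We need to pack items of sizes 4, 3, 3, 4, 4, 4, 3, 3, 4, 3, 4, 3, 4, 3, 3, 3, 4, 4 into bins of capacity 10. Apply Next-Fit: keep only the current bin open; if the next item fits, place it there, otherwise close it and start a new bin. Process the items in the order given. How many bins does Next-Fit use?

bin 1: place 4, 6 left
bin 1: place 3, 3 left
bin 1: place 3, 0 left
bin 2: place 4, 6 left
bin 2: place 4, 2 left
bin 3: place 4, 6 left
bin 3: place 3, 3 left
bin 3: place 3, 0 left
bin 4: place 4, 6 left
bin 4: place 3, 3 left
bin 5: place 4, 6 left
bin 5: place 3, 3 left
bin 6: place 4, 6 left
bin 6: place 3, 3 left
bin 6: place 3, 0 left
bin 7: place 3, 7 left
bin 7: place 4, 3 left
bin 8: place 4, 6 left

8 bins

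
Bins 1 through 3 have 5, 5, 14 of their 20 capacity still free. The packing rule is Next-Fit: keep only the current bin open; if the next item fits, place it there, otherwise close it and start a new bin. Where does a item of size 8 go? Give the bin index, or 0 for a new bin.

Next-Fit only looks at bin 3, which has 14 free.
8 fits there.

3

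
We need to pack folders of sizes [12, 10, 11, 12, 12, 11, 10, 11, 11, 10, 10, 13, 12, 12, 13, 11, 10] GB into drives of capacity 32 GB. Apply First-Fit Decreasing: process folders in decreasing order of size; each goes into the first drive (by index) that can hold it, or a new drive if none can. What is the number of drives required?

7 drives

Sorted descending: 13, 13, 12, 12, 12, 12, 12, 11, 11, 11, 11, 11, 10, 10, 10, 10, 10.
Put 13 GB in drive 1; 19 GB remain.
Put 13 GB in drive 1; 6 GB remain.
Put 12 GB in drive 2; 20 GB remain.
Put 12 GB in drive 2; 8 GB remain.
Put 12 GB in drive 3; 20 GB remain.
Put 12 GB in drive 3; 8 GB remain.
Put 12 GB in drive 4; 20 GB remain.
Put 11 GB in drive 4; 9 GB remain.
Put 11 GB in drive 5; 21 GB remain.
Put 11 GB in drive 5; 10 GB remain.
Put 11 GB in drive 6; 21 GB remain.
Put 11 GB in drive 6; 10 GB remain.
Put 10 GB in drive 5; 0 GB remain.
Put 10 GB in drive 6; 0 GB remain.
Put 10 GB in drive 7; 22 GB remain.
Put 10 GB in drive 7; 12 GB remain.
Put 10 GB in drive 7; 2 GB remain.
Final drives: [13,13] [12,12] [12,12] [12,11] [11,11,10] [11,11,10] [10,10,10].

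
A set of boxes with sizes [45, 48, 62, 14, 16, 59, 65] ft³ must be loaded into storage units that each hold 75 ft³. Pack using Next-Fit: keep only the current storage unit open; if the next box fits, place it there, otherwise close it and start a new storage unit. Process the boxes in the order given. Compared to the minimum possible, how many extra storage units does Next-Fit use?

Next-Fit: [45] [48] [62] [14,16] [59] [65] → 6 storage units.
Total size 309 ft³; any packing needs at least ⌈309/75⌉ = 5 storage units.
An optimal packing achieves that bound: [65] [62] [59,16] [48,14] [45] → 5 storage units.
Excess: 6 − 5 = 1.

1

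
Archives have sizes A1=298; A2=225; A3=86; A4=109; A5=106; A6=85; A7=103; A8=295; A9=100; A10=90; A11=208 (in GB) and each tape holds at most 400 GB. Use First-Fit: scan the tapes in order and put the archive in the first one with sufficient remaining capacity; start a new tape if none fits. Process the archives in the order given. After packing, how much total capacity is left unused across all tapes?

295

tape 1: place A1 (298 GB), 102 GB left
tape 2: place A2 (225 GB), 175 GB left
tape 1: place A3 (86 GB), 16 GB left
tape 2: place A4 (109 GB), 66 GB left
tape 3: place A5 (106 GB), 294 GB left
tape 3: place A6 (85 GB), 209 GB left
tape 3: place A7 (103 GB), 106 GB left
tape 4: place A8 (295 GB), 105 GB left
tape 3: place A9 (100 GB), 6 GB left
tape 4: place A10 (90 GB), 15 GB left
tape 5: place A11 (208 GB), 192 GB left
5 tapes × 400 GB = 2000 GB; used 1705 GB; unused 295 GB.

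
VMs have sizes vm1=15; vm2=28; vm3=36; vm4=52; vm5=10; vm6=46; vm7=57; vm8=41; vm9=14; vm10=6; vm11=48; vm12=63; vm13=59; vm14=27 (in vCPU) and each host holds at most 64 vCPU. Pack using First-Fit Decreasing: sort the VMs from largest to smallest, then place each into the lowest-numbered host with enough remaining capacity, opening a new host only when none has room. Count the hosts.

Sorted descending: 63, 59, 57, 52, 48, 46, 41, 36, 28, 27, 15, 14, 10, 6.
host 1: place 63 vCPU, 1 vCPU left
host 2: place 59 vCPU, 5 vCPU left
host 3: place 57 vCPU, 7 vCPU left
host 4: place 52 vCPU, 12 vCPU left
host 5: place 48 vCPU, 16 vCPU left
host 6: place 46 vCPU, 18 vCPU left
host 7: place 41 vCPU, 23 vCPU left
host 8: place 36 vCPU, 28 vCPU left
host 8: place 28 vCPU, 0 vCPU left
host 9: place 27 vCPU, 37 vCPU left
host 5: place 15 vCPU, 1 vCPU left
host 6: place 14 vCPU, 4 vCPU left
host 4: place 10 vCPU, 2 vCPU left
host 3: place 6 vCPU, 1 vCPU left
Final hosts: [63] [59] [57,6] [52,10] [48,15] [46,14] [41] [36,28] [27].

9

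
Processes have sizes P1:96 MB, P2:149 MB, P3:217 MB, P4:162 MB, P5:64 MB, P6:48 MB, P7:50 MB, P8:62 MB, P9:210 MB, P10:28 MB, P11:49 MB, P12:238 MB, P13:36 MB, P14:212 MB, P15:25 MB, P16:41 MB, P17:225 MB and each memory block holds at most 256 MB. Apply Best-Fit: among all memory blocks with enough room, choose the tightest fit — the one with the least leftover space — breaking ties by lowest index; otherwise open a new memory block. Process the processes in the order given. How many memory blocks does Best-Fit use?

8

P1 (96 MB) → memory block 1 (remaining 160 MB)
P2 (149 MB) → memory block 1 (remaining 11 MB)
P3 (217 MB) → memory block 2 (remaining 39 MB)
P4 (162 MB) → memory block 3 (remaining 94 MB)
P5 (64 MB) → memory block 3 (remaining 30 MB)
P6 (48 MB) → memory block 4 (remaining 208 MB)
P7 (50 MB) → memory block 4 (remaining 158 MB)
P8 (62 MB) → memory block 4 (remaining 96 MB)
P9 (210 MB) → memory block 5 (remaining 46 MB)
P10 (28 MB) → memory block 3 (remaining 2 MB)
P11 (49 MB) → memory block 4 (remaining 47 MB)
P12 (238 MB) → memory block 6 (remaining 18 MB)
P13 (36 MB) → memory block 2 (remaining 3 MB)
P14 (212 MB) → memory block 7 (remaining 44 MB)
P15 (25 MB) → memory block 7 (remaining 19 MB)
P16 (41 MB) → memory block 5 (remaining 5 MB)
P17 (225 MB) → memory block 8 (remaining 31 MB)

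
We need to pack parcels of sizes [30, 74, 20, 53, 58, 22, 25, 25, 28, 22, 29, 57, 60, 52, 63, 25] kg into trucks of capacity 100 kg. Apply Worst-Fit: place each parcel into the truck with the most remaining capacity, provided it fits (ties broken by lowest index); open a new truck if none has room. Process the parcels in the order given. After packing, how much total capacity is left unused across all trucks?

truck 1: place 30 kg, 70 kg left
truck 2: place 74 kg, 26 kg left
truck 1: place 20 kg, 50 kg left
truck 3: place 53 kg, 47 kg left
truck 4: place 58 kg, 42 kg left
truck 1: place 22 kg, 28 kg left
truck 3: place 25 kg, 22 kg left
truck 4: place 25 kg, 17 kg left
truck 1: place 28 kg, 0 kg left
truck 2: place 22 kg, 4 kg left
truck 5: place 29 kg, 71 kg left
truck 5: place 57 kg, 14 kg left
truck 6: place 60 kg, 40 kg left
truck 7: place 52 kg, 48 kg left
truck 8: place 63 kg, 37 kg left
truck 7: place 25 kg, 23 kg left
8 trucks × 100 kg = 800 kg; used 643 kg; unused 157 kg.

157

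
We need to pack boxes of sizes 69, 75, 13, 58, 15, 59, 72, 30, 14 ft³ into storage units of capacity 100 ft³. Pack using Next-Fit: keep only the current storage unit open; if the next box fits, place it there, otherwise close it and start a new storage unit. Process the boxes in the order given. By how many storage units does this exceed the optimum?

1

Next-Fit: [69] [75,13] [58,15] [59] [72] [30,14] → 6 storage units.
Total size 405 ft³; any packing needs at least ⌈405/100⌉ = 5 storage units.
An optimal packing achieves that bound: [75,15] [72,14,13] [69,30] [59] [58] → 5 storage units.
Excess: 6 − 5 = 1.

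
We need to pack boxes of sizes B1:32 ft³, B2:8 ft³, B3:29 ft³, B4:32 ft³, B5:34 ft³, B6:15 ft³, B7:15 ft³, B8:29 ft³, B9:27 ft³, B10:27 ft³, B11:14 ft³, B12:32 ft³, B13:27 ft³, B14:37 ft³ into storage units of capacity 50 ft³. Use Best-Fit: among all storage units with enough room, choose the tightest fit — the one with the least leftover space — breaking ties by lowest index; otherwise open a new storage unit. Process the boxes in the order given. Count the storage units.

10

Put B1 (32 ft³) in storage unit 1; 18 ft³ remain.
Put B2 (8 ft³) in storage unit 1; 10 ft³ remain.
Put B3 (29 ft³) in storage unit 2; 21 ft³ remain.
Put B4 (32 ft³) in storage unit 3; 18 ft³ remain.
Put B5 (34 ft³) in storage unit 4; 16 ft³ remain.
Put B6 (15 ft³) in storage unit 4; 1 ft³ remain.
Put B7 (15 ft³) in storage unit 3; 3 ft³ remain.
Put B8 (29 ft³) in storage unit 5; 21 ft³ remain.
Put B9 (27 ft³) in storage unit 6; 23 ft³ remain.
Put B10 (27 ft³) in storage unit 7; 23 ft³ remain.
Put B11 (14 ft³) in storage unit 2; 7 ft³ remain.
Put B12 (32 ft³) in storage unit 8; 18 ft³ remain.
Put B13 (27 ft³) in storage unit 9; 23 ft³ remain.
Put B14 (37 ft³) in storage unit 10; 13 ft³ remain.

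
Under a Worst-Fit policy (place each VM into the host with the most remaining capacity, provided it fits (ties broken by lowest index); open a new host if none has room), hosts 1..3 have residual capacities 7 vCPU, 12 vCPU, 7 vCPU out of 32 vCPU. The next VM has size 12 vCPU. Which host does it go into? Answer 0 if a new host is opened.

Hosts with room: host 2 (12 vCPU).
Most room is host 2 with 12 vCPU free.

2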